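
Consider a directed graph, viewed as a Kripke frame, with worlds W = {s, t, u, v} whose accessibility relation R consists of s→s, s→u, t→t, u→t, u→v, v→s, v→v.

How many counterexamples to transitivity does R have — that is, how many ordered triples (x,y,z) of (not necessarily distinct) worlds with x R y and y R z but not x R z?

4

Enumerating: (s,u,t), (s,u,v), (u,v,s), (v,s,u).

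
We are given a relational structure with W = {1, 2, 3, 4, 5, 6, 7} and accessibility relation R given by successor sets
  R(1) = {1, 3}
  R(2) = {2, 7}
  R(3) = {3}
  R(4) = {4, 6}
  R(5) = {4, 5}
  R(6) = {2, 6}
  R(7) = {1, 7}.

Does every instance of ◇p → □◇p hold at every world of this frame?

No

By correspondence theory, 5 is valid on a frame iff R is Euclidean.
Euclidean: no — 1 R 3 and 1 R 1, but not 3 R 1.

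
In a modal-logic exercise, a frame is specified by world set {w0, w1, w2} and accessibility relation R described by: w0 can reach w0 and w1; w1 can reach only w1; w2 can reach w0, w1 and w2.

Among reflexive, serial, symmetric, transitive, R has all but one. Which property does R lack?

Reflexive: yes — every world is R-related to itself.
Serial: yes — every world has a successor (e.g. w0 R w0).
Symmetric: no — w0 R w1 but not w1 R w0.
Transitive: yes — every two-step R-path is closed by a direct edge.
Only symmetric fails.

symmetric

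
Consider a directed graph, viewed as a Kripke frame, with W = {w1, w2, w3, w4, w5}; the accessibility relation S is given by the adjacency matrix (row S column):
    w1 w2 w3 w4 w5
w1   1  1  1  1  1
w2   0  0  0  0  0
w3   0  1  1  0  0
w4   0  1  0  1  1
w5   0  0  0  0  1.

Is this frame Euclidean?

Euclidean: no — w1 S w2 and w1 S w3, but not w2 S w3.

No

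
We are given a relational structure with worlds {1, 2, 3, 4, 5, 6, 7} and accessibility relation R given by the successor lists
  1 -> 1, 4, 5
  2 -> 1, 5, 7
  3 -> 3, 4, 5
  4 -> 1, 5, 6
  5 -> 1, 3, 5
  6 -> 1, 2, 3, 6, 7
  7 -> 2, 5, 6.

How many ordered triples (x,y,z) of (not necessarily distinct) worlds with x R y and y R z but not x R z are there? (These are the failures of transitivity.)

Enumerating: (1,4,6), (1,5,3), (2,1,4), (2,5,3), (2,7,2), (2,7,6), (3,4,1), (3,4,6), (3,5,1), (4,1,4), (4,5,3), (4,6,2), … and 17 more.
Total: 29.

29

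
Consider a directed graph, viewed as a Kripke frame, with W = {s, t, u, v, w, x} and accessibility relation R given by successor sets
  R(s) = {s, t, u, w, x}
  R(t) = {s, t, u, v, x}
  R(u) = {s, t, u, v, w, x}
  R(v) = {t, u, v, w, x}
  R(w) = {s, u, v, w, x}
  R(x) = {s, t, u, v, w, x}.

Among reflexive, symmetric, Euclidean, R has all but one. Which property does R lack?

Reflexive: yes — every world is R-related to itself.
Symmetric: yes — every pair in R has its reverse in R.
Euclidean: no — s R t and s R w, but not t R w.
Only Euclidean fails.

Euclidean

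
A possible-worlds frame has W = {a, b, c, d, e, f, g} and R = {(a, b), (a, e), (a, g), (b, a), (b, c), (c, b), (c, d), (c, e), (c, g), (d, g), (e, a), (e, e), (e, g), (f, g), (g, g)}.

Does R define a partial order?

Reflexive: no — a is not related to itself.
Transitive: no — a R b and b R c, but not a R c.
Antisymmetric: no — a R b and b R a with a ≠ b.
So R is not a partial order.

No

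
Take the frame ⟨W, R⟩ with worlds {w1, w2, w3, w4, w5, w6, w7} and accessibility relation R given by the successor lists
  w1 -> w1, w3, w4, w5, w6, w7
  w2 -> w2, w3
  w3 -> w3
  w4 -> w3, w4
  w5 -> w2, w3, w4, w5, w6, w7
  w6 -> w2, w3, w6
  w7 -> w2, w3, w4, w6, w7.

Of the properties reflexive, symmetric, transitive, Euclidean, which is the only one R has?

Reflexive: yes — every world is R-related to itself.
Symmetric: no — w1 R w3 but not w3 R w1.
Transitive: no — w1 R w5 and w5 R w2, but not w1 R w2.
Euclidean: no — w1 R w3 and w1 R w4, but not w3 R w4.
Only reflexive holds.

reflexive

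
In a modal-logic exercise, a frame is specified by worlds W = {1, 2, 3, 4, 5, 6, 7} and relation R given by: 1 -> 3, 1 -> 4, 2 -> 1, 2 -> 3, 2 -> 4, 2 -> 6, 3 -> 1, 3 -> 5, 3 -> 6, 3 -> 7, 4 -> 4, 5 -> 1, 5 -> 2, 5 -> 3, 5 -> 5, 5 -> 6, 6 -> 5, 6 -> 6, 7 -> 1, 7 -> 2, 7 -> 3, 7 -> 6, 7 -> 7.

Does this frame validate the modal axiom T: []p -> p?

No

Axiom T corresponds to the accessibility relation being reflexive.
Reflexive: no — 1 is not related to itself.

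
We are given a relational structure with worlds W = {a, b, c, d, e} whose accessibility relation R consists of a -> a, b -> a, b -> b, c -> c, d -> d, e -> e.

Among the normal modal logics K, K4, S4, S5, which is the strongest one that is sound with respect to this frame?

Transitive (axiom 4): yes — every two-step R-path is closed by a direct edge.
Reflexive (axiom T): yes — every world is R-related to itself.
Euclidean (axiom 5): no — b R a and b R b, but not a R b.
So F validates K, K4, S4; S5 would additionally require R to be Euclidean. The strongest is S4.

S4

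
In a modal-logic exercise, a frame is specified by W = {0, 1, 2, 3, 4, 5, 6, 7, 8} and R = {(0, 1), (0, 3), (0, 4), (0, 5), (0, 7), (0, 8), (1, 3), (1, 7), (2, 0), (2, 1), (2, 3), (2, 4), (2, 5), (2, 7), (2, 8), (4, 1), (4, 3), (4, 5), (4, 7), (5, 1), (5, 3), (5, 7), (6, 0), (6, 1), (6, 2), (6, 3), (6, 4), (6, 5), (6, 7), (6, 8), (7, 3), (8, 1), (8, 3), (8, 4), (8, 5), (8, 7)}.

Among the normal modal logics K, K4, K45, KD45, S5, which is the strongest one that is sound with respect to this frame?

K4

Transitive (axiom 4): yes — every two-step R-path is closed by a direct edge.
Euclidean (axiom 5): no — 0 R 1 and 0 R 4, but not 1 R 4.
Serial (axiom D): no — 3 has no R-successor.
Reflexive (axiom T): no — 0 is not related to itself.
So F validates K, K4; K45 would additionally require R to be Euclidean. The strongest is K4.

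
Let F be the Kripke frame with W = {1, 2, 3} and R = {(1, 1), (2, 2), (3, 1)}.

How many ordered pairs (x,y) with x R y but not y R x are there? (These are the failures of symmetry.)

1

Enumerating: (3,1).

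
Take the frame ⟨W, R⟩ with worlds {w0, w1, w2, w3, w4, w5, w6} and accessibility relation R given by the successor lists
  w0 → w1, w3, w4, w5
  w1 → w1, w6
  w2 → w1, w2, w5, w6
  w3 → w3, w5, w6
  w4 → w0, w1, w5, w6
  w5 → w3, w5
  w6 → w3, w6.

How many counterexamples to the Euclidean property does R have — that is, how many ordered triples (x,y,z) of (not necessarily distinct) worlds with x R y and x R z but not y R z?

30

Enumerating: (w0,w1,w3), (w0,w1,w4), (w0,w1,w5), (w0,w3,w1), (w0,w3,w4), (w0,w4,w3), (w0,w4,w4), (w0,w5,w1), (w0,w5,w4), (w1,w6,w1), (w2,w1,w2), (w2,w1,w5), … and 18 more.
Total: 30.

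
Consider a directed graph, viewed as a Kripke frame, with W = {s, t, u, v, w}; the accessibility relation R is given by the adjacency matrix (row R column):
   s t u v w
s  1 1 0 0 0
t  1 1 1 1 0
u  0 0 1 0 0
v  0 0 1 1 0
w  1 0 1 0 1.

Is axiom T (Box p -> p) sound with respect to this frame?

Yes

By correspondence theory, T is valid on a frame iff R is reflexive.
Reflexive: yes — every world is R-related to itself.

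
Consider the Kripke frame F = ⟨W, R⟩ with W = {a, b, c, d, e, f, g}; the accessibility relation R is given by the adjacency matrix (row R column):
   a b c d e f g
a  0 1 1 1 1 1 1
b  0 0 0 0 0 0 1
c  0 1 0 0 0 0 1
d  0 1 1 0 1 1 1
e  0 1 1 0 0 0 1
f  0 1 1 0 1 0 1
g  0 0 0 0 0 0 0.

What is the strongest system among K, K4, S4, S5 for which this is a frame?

K4

Transitive (axiom 4): yes — every two-step R-path is closed by a direct edge.
Reflexive (axiom T): no — a is not related to itself.
Euclidean (axiom 5): no — a R b and a R c, but not b R c.
So F validates K, K4; S4 would additionally require R to be reflexive. The strongest is K4.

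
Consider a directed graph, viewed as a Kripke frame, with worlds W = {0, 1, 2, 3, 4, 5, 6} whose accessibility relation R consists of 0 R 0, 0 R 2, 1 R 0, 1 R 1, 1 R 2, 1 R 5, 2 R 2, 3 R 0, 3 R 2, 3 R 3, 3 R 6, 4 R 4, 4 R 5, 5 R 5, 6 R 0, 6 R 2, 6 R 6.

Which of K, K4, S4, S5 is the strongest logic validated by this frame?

S4

Transitive (axiom 4): yes — every two-step R-path is closed by a direct edge.
Reflexive (axiom T): yes — every world is R-related to itself.
Euclidean (axiom 5): no — 1 R 0 and 1 R 5, but not 0 R 5.
So F validates K, K4, S4; S5 would additionally require R to be Euclidean. The strongest is S4.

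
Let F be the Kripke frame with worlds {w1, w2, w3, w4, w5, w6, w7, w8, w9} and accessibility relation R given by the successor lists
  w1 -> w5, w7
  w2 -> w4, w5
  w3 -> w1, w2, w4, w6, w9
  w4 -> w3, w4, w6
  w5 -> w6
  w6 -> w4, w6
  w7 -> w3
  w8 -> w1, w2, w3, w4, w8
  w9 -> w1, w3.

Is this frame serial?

Yes

Serial: yes — every world has a successor (e.g. w1 R w5).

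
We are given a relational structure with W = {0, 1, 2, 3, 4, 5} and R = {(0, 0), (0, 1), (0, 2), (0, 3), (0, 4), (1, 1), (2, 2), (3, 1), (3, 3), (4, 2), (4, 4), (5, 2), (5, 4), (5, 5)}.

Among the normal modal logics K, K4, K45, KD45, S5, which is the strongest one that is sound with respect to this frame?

K4

Transitive (axiom 4): yes — every two-step R-path is closed by a direct edge.
Euclidean (axiom 5): no — 0 R 1 and 0 R 2, but not 1 R 2.
Serial (axiom D): yes — every world has a successor (e.g. 0 R 0).
Reflexive (axiom T): yes — every world is R-related to itself.
So F validates K, K4; K45 would additionally require R to be Euclidean. The strongest is K4.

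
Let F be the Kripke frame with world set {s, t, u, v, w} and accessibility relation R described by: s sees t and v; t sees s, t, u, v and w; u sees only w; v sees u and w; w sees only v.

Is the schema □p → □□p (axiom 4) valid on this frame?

By correspondence theory, 4 is valid on a frame iff R is transitive.
Transitive: no — s R t and t R u, but not s R u.

No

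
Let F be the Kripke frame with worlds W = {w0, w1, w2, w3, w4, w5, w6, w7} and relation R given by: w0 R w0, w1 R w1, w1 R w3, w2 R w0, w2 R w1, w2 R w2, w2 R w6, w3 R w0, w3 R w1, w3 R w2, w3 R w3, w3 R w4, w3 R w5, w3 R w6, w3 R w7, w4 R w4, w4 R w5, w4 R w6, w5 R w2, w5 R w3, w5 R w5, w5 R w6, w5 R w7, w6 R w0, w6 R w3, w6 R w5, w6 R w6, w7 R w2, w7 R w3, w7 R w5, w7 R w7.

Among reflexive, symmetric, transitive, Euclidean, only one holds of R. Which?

reflexive

Reflexive: yes — every world is R-related to itself.
Symmetric: no — w2 R w0 but not w0 R w2.
Transitive: no — w1 R w3 and w3 R w0, but not w1 R w0.
Euclidean: no — w2 R w0 and w2 R w1, but not w0 R w1.
Only reflexive holds.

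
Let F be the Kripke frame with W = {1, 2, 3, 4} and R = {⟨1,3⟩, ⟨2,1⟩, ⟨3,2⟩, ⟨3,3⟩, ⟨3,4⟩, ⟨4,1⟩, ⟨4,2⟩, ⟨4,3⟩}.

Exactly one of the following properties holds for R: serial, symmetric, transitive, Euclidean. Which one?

serial

Serial: yes — every world has a successor (e.g. 1 R 3).
Symmetric: no — 1 R 3 but not 3 R 1.
Transitive: no — 1 R 3 and 3 R 2, but not 1 R 2.
Euclidean: no — 3 R 2 and 3 R 4, but not 2 R 4.
Only serial holds.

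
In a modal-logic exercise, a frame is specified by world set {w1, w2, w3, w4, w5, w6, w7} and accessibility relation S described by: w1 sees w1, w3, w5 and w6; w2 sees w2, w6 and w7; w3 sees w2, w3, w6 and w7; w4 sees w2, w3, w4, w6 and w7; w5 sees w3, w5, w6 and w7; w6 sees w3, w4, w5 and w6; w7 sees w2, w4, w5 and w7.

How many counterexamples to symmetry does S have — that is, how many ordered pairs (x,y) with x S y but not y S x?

9

Enumerating: (w1,w3), (w1,w5), (w1,w6), (w2,w6), (w3,w2), (w3,w7), (w4,w2), (w4,w3), (w5,w3).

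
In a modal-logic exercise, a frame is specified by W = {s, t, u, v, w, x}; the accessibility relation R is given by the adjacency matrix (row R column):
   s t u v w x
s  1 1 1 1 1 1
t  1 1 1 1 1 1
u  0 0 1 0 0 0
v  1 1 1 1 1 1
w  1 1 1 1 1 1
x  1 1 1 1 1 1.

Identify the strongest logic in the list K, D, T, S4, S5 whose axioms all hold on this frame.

S4

Serial (axiom D): yes — every world has a successor (e.g. s R s).
Reflexive (axiom T): yes — every world is R-related to itself.
Transitive (axiom 4): yes — every two-step R-path is closed by a direct edge.
Euclidean (axiom 5): no — s R u and s R t, but not u R t.
So F validates K, D, T, S4; S5 would additionally require R to be Euclidean. The strongest is S4.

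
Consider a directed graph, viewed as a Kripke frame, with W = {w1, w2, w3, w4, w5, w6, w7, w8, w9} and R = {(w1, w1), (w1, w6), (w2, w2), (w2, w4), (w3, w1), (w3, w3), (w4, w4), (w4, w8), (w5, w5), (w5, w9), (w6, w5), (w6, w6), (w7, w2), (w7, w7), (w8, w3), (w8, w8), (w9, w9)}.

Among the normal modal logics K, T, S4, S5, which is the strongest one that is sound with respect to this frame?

Reflexive (axiom T): yes — every world is R-related to itself.
Transitive (axiom 4): no — w1 R w6 and w6 R w5, but not w1 R w5.
Euclidean (axiom 5): no — w1 R w6 and w1 R w1, but not w6 R w1.
So F validates K, T; S4 would additionally require R to be transitive. The strongest is T.

T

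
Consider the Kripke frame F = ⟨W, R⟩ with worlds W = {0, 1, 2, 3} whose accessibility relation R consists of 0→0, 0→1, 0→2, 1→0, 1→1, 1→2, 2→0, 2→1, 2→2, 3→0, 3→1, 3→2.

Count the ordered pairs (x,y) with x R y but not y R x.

3

Enumerating: (3,0), (3,1), (3,2).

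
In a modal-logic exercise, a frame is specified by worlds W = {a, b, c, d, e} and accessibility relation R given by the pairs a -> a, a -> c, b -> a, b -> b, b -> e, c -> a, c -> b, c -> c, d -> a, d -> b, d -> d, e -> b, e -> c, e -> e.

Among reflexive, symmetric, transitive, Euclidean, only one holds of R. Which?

Reflexive: yes — every world is R-related to itself.
Symmetric: no — b R a but not a R b.
Transitive: no — a R c and c R b, but not a R b.
Euclidean: no — b R a and b R e, but not a R e.
Only reflexive holds.

reflexive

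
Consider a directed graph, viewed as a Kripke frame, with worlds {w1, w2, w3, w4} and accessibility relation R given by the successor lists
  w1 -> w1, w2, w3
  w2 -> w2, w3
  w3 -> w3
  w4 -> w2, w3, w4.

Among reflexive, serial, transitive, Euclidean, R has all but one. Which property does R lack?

Euclidean

Reflexive: yes — every world is R-related to itself.
Serial: yes — every world has a successor (e.g. w1 R w1).
Transitive: yes — every two-step R-path is closed by a direct edge.
Euclidean: no — w1 R w3 and w1 R w2, but not w3 R w2.
Only Euclidean fails.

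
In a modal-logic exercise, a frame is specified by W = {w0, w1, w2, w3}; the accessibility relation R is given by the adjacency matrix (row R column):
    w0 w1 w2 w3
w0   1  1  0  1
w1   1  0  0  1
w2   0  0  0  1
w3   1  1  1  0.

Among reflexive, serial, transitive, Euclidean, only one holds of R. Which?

serial

Reflexive: no — w1 is not related to itself.
Serial: yes — every world has a successor (e.g. w0 R w0).
Transitive: no — w0 R w3 and w3 R w2, but not w0 R w2.
Euclidean: no — w3 R w0 and w3 R w2, but not w0 R w2.
Only serial holds.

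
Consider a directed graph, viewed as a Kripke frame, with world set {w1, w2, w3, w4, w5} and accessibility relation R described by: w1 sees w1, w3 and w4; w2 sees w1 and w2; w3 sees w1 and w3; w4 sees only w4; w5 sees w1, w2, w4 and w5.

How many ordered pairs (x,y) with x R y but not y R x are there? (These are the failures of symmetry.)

Enumerating: (w1,w4), (w2,w1), (w5,w1), (w5,w2), (w5,w4).

5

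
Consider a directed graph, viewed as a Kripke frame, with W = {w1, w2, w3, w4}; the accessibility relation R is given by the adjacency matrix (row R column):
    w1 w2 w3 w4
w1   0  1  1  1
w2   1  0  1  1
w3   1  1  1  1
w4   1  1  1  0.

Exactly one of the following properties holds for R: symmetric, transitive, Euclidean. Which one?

symmetric

Symmetric: yes — every pair in R has its reverse in R.
Transitive: no — w1 R w2 and w2 R w1, but not w1 R w1.
Euclidean: no — w1 R w2 and w1 R w2, but not w2 R w2.
Only symmetric holds.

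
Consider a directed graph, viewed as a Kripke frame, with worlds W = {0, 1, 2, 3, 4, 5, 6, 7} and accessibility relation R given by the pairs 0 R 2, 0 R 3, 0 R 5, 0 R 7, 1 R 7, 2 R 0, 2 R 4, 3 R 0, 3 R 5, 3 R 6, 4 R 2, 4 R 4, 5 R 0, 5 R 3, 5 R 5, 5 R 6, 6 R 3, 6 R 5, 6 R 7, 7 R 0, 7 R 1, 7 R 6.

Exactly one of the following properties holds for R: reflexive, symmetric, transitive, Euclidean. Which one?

Reflexive: no — 0 is not related to itself.
Symmetric: yes — every pair in R has its reverse in R.
Transitive: no — 0 R 2 and 2 R 4, but not 0 R 4.
Euclidean: no — 0 R 2 and 0 R 3, but not 2 R 3.
Only symmetric holds.

symmetric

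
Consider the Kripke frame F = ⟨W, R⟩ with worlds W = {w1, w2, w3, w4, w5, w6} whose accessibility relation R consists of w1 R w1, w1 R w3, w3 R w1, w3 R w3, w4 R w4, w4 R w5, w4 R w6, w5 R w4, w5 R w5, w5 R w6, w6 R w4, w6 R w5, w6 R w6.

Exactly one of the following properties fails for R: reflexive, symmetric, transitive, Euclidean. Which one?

reflexive

Reflexive: no — w2 is not related to itself.
Symmetric: yes — every pair in R has its reverse in R.
Transitive: yes — every two-step R-path is closed by a direct edge.
Euclidean: yes — any two successors of a common world are R-related.
Only reflexive fails.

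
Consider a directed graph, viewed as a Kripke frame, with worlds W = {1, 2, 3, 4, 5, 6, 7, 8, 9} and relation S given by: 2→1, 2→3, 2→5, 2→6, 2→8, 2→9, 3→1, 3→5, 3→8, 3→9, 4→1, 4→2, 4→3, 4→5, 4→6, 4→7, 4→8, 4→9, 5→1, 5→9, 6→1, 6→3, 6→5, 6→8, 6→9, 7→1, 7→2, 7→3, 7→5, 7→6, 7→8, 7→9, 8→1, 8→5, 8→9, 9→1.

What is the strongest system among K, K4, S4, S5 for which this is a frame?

Transitive (axiom 4): yes — every two-step S-path is closed by a direct edge.
Reflexive (axiom T): no — 1 is not related to itself.
Euclidean (axiom 5): no — 2 S 1 and 2 S 3, but not 1 S 3.
So F validates K, K4; S4 would additionally require S to be reflexive. The strongest is K4.

K4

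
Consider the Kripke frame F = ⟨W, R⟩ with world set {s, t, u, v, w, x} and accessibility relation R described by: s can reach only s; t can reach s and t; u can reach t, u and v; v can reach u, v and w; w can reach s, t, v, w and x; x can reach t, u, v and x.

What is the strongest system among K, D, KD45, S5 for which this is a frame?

Serial (axiom D): yes — every world has a successor (e.g. s R s).
Euclidean (axiom 5): no — u R t and u R v, but not t R v.
Transitive (axiom 4): no — u R t and t R s, but not u R s.
Reflexive (axiom T): yes — every world is R-related to itself.
So F validates K, D; KD45 would additionally require R to be Euclidean and transitive. The strongest is D.

D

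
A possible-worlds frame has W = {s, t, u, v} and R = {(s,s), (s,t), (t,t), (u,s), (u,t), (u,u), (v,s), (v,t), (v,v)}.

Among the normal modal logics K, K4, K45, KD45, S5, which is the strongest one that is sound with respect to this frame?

Transitive (axiom 4): yes — every two-step R-path is closed by a direct edge.
Euclidean (axiom 5): no — u R t and u R s, but not t R s.
Serial (axiom D): yes — every world has a successor (e.g. s R s).
Reflexive (axiom T): yes — every world is R-related to itself.
So F validates K, K4; K45 would additionally require R to be Euclidean. The strongest is K4.

K4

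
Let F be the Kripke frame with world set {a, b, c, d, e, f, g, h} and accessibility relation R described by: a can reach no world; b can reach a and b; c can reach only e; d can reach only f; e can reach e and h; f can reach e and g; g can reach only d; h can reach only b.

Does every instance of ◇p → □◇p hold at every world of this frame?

No

Axiom 5 corresponds to the accessibility relation being Euclidean.
Euclidean: no — f R e and f R g, but not e R g.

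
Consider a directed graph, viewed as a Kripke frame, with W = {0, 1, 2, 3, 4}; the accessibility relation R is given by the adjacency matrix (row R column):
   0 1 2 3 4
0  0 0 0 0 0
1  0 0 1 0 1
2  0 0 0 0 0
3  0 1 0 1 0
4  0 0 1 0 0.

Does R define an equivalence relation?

Reflexive: no — 0 is not related to itself.
Symmetric: no — 1 R 2 but not 2 R 1.
Transitive: no — 3 R 1 and 1 R 2, but not 3 R 2.
So R is not an equivalence relation.

No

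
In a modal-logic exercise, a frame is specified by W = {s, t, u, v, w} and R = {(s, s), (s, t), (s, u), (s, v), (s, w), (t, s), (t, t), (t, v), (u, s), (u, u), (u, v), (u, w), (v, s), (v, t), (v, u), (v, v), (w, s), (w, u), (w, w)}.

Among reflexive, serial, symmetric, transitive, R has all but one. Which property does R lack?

Reflexive: yes — every world is R-related to itself.
Serial: yes — every world has a successor (e.g. s R s).
Symmetric: yes — every pair in R has its reverse in R.
Transitive: no — t R s and s R u, but not t R u.
Only transitive fails.

transitive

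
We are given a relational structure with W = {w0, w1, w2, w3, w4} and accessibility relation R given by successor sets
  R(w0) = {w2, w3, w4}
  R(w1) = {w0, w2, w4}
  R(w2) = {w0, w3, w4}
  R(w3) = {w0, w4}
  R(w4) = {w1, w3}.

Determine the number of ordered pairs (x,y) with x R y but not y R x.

5

Enumerating: (w0,w4), (w1,w0), (w1,w2), (w2,w3), (w2,w4).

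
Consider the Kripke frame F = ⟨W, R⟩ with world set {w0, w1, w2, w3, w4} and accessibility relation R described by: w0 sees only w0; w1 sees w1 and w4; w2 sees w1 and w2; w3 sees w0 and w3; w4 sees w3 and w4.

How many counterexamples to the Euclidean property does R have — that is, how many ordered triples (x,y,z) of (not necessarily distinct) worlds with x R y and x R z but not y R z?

4

Enumerating: (w1,w4,w1), (w2,w1,w2), (w3,w0,w3), (w4,w3,w4).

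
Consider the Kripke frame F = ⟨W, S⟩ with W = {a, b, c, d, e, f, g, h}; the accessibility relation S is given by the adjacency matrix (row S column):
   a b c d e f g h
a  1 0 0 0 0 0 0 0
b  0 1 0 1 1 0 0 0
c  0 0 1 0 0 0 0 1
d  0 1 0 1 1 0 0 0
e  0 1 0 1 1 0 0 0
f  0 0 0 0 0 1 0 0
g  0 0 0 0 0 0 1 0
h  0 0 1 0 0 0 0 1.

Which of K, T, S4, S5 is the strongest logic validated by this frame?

Reflexive (axiom T): yes — every world is S-related to itself.
Transitive (axiom 4): yes — every two-step S-path is closed by a direct edge.
Euclidean (axiom 5): yes — any two successors of a common world are S-related.
So F validates K, T, S4, S5. The strongest is S5.

S5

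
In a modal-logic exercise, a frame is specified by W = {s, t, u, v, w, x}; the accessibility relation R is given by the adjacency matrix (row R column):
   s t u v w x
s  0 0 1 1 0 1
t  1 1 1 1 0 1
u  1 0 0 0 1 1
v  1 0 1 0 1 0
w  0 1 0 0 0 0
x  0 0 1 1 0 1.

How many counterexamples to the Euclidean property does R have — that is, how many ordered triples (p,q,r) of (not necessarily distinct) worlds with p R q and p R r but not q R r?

Enumerating: (s,u,u), (s,u,v), (s,v,v), (s,v,x), (t,s,s), (t,s,t), (t,u,t), (t,u,u), (t,u,v), (t,v,t), (t,v,v), (t,v,x), … and 19 more.
Total: 31.

31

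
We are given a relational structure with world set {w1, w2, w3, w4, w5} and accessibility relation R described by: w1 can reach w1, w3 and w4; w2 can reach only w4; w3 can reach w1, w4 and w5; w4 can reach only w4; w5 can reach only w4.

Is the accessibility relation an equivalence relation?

Reflexive: no — w2 is not related to itself.
Symmetric: no — w1 R w4 but not w4 R w1.
Transitive: no — w1 R w3 and w3 R w5, but not w1 R w5.
So R is not an equivalence relation.

No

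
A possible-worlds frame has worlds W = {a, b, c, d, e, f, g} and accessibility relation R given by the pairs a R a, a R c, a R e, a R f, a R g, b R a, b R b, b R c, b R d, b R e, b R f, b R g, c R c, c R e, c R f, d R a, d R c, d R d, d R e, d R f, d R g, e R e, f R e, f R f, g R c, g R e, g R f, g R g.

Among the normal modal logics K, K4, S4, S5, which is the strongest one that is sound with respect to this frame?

Transitive (axiom 4): yes — every two-step R-path is closed by a direct edge.
Reflexive (axiom T): yes — every world is R-related to itself.
Euclidean (axiom 5): no — a R c and a R g, but not c R g.
So F validates K, K4, S4; S5 would additionally require R to be Euclidean. The strongest is S4.

S4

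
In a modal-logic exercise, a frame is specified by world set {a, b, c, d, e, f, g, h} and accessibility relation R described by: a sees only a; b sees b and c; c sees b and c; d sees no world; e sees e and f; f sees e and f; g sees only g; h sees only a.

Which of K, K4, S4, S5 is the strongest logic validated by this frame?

Transitive (axiom 4): yes — every two-step R-path is closed by a direct edge.
Reflexive (axiom T): no — d is not related to itself.
Euclidean (axiom 5): yes — any two successors of a common world are R-related.
So F validates K, K4; S4 would additionally require R to be reflexive. The strongest is K4.

K4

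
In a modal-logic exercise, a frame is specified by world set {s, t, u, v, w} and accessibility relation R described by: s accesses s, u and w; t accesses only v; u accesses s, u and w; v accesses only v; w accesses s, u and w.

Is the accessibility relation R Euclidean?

Yes

Euclidean: yes — any two successors of a common world are R-related.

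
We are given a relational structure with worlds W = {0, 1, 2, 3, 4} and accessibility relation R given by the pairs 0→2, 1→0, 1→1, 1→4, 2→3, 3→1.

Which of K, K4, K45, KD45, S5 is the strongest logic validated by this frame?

K

Transitive (axiom 4): no — 0 R 2 and 2 R 3, but not 0 R 3.
Euclidean (axiom 5): no — 1 R 0 and 1 R 4, but not 0 R 4.
Serial (axiom D): no — 4 has no R-successor.
Reflexive (axiom T): no — 0 is not related to itself.
So F validates K; K4 would additionally require R to be transitive. The strongest is K.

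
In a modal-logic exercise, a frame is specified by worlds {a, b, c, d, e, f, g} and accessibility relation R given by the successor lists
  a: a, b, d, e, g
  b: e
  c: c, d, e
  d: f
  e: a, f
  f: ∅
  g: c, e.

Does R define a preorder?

Reflexive: no — b is not related to itself.
Transitive: no — a R d and d R f, but not a R f.
So R is not a preorder.

No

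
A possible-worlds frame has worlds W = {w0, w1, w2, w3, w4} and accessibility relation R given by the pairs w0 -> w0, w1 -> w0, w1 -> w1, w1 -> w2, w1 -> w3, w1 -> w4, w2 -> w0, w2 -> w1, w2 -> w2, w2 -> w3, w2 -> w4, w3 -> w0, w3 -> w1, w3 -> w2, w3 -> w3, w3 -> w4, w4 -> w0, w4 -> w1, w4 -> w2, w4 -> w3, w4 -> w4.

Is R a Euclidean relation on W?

No

Euclidean: no — w1 R w0 and w1 R w2, but not w0 R w2.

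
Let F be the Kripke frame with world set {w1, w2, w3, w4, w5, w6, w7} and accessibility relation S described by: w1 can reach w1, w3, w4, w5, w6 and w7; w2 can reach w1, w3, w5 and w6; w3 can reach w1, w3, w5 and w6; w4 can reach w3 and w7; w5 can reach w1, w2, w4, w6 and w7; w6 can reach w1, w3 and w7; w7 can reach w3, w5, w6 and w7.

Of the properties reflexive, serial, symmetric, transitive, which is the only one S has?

Reflexive: no — w2 is not related to itself.
Serial: yes — every world has a successor (e.g. w1 S w1).
Symmetric: no — w1 S w4 but not w4 S w1.
Transitive: no — w1 S w5 and w5 S w2, but not w1 S w2.
Only serial holds.

serial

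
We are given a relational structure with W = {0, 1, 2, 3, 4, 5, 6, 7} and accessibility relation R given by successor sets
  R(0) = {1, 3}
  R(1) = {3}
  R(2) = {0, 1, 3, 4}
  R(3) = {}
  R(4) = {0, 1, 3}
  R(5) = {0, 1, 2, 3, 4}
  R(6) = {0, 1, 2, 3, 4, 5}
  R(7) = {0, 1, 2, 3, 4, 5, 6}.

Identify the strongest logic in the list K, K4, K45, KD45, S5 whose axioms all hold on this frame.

Transitive (axiom 4): yes — every two-step R-path is closed by a direct edge.
Euclidean (axiom 5): no — 0 R 3 and 0 R 1, but not 3 R 1.
Serial (axiom D): no — 3 has no R-successor.
Reflexive (axiom T): no — 0 is not related to itself.
So F validates K, K4; K45 would additionally require R to be Euclidean. The strongest is K4.

K4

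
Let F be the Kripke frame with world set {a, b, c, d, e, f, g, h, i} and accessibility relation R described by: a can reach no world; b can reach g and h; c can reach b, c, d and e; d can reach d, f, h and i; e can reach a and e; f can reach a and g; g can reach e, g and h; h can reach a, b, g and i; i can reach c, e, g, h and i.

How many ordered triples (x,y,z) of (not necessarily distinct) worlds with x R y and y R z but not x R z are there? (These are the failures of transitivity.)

Enumerating: (b,g,e), (b,h,a), (b,h,b), (b,h,i), (c,b,g), (c,b,h), (c,d,f), (c,d,h), (c,d,i), (c,e,a), (d,f,a), (d,f,g), … and 23 more.
Total: 35.

35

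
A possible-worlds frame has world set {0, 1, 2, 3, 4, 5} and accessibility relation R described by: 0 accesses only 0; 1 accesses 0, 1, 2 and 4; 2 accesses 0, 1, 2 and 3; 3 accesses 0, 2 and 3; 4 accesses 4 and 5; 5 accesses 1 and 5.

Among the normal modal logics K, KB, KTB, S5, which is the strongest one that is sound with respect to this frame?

K

Symmetric (axiom B): no — 1 R 0 but not 0 R 1.
Reflexive (axiom T): yes — every world is R-related to itself.
Euclidean (axiom 5): no — 1 R 0 and 1 R 2, but not 0 R 2.
So F validates K; KB would additionally require R to be symmetric. The strongest is K.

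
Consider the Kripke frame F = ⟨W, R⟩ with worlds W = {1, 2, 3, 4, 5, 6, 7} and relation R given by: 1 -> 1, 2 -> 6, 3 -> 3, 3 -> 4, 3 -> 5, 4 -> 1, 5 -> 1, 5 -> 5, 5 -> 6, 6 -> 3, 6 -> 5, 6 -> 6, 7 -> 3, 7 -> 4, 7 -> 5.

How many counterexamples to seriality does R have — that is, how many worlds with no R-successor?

0

R is serial; there are no such worlds.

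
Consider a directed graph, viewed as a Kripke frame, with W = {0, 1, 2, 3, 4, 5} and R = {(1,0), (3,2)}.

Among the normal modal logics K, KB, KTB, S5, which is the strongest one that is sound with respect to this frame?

Symmetric (axiom B): no — 1 R 0 but not 0 R 1.
Reflexive (axiom T): no — 0 is not related to itself.
Euclidean (axiom 5): no — 1 R 0 and 1 R 0, but not 0 R 0.
So F validates K; KB would additionally require R to be symmetric. The strongest is K.

K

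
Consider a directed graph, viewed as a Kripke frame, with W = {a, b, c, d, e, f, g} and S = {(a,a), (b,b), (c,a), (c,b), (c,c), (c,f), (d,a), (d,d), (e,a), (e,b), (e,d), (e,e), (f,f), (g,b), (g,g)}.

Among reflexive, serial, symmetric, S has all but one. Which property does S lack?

symmetric

Reflexive: yes — every world is S-related to itself.
Serial: yes — every world has a successor (e.g. a S a).
Symmetric: no — c S a but not a S c.
Only symmetric fails.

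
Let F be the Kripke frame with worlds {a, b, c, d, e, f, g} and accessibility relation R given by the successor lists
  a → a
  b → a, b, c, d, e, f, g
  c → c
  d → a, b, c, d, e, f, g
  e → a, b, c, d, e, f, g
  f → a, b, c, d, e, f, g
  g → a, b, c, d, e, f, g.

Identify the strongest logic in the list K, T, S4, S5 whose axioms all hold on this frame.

S4

Reflexive (axiom T): yes — every world is R-related to itself.
Transitive (axiom 4): yes — every two-step R-path is closed by a direct edge.
Euclidean (axiom 5): no — b R a and b R c, but not a R c.
So F validates K, T, S4; S5 would additionally require R to be Euclidean. The strongest is S4.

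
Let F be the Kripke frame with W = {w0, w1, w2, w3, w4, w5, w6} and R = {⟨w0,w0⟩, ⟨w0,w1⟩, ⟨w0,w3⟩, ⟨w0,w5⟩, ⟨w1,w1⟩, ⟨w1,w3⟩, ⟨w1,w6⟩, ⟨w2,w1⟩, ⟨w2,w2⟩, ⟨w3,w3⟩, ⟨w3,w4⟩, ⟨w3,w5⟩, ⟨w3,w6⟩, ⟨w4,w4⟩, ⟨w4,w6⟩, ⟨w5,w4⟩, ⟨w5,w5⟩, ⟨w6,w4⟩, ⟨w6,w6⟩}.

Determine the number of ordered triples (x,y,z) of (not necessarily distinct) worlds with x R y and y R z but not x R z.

10

Enumerating: (w0,w1,w6), (w0,w3,w4), (w0,w3,w6), (w0,w5,w4), (w1,w3,w4), (w1,w3,w5), (w1,w6,w4), (w2,w1,w3), (w2,w1,w6), (w5,w4,w6).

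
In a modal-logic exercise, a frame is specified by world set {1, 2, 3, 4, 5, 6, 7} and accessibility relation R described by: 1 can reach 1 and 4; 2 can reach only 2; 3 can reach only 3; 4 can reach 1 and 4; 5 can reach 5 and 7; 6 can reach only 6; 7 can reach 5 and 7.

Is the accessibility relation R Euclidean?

Yes

Euclidean: yes — any two successors of a common world are R-related.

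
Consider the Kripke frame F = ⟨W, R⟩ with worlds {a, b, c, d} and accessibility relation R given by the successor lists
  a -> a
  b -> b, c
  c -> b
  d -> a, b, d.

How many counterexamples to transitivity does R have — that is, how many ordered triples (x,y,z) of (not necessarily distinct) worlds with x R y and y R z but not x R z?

Enumerating: (c,b,c), (d,b,c).

2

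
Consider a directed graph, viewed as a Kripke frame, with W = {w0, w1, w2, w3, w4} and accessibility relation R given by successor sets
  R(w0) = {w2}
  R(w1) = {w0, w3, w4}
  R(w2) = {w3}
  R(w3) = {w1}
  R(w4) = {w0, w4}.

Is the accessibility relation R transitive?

Transitive: no — w0 R w2 and w2 R w3, but not w0 R w3.

No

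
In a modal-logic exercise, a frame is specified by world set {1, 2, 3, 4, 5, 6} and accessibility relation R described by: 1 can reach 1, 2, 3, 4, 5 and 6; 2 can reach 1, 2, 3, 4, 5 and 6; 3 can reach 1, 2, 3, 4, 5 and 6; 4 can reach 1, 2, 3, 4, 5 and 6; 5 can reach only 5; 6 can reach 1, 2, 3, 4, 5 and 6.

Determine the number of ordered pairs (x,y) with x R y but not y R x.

Enumerating: (1,5), (2,5), (3,5), (4,5), (6,5).

5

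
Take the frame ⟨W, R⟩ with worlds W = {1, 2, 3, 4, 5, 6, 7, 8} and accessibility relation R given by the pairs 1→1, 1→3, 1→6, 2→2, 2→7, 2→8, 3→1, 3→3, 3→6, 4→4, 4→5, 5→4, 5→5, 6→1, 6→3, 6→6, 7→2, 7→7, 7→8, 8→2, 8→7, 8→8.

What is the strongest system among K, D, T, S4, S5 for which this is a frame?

Serial (axiom D): yes — every world has a successor (e.g. 1 R 1).
Reflexive (axiom T): yes — every world is R-related to itself.
Transitive (axiom 4): yes — every two-step R-path is closed by a direct edge.
Euclidean (axiom 5): yes — any two successors of a common world are R-related.
So F validates K, D, T, S4, S5. The strongest is S5.

S5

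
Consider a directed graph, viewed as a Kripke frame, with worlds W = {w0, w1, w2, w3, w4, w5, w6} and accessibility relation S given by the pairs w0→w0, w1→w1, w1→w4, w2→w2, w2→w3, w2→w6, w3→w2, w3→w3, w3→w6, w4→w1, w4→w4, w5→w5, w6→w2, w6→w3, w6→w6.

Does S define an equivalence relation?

Yes

Reflexive: yes — every world is S-related to itself.
Symmetric: yes — every pair in S has its reverse in S.
Transitive: yes — every two-step S-path is closed by a direct edge.
So S is an equivalence relation.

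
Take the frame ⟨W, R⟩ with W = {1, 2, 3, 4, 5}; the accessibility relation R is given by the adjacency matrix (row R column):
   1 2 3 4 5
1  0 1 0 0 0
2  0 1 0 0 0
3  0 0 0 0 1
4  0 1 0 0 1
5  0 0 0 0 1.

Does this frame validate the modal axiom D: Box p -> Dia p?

Axiom D corresponds to the accessibility relation being serial.
Serial: yes — every world has a successor (e.g. 1 R 2).

Yes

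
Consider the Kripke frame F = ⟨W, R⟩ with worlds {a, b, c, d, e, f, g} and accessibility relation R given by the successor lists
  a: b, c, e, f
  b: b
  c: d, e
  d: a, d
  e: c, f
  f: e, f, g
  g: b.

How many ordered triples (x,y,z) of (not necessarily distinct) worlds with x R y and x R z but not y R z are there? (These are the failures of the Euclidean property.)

23

Enumerating: (a,b,c), (a,b,e), (a,b,f), (a,c,b), (a,c,c), (a,c,f), (a,e,b), (a,e,e), (a,f,b), (a,f,c), (c,d,e), (c,e,d), … and 11 more.
Total: 23.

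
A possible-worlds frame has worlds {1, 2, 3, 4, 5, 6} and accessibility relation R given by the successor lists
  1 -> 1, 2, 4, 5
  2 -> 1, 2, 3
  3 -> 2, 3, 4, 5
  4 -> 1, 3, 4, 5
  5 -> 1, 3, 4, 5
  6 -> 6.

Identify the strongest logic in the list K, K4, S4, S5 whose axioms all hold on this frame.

K

Transitive (axiom 4): no — 1 R 2 and 2 R 3, but not 1 R 3.
Reflexive (axiom T): yes — every world is R-related to itself.
Euclidean (axiom 5): no — 1 R 2 and 1 R 4, but not 2 R 4.
So F validates K; K4 would additionally require R to be transitive. The strongest is K.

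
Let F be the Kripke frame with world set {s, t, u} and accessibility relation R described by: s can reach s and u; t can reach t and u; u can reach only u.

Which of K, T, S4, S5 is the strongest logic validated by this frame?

Reflexive (axiom T): yes — every world is R-related to itself.
Transitive (axiom 4): yes — every two-step R-path is closed by a direct edge.
Euclidean (axiom 5): no — s R u and s R s, but not u R s.
So F validates K, T, S4; S5 would additionally require R to be Euclidean. The strongest is S4.

S4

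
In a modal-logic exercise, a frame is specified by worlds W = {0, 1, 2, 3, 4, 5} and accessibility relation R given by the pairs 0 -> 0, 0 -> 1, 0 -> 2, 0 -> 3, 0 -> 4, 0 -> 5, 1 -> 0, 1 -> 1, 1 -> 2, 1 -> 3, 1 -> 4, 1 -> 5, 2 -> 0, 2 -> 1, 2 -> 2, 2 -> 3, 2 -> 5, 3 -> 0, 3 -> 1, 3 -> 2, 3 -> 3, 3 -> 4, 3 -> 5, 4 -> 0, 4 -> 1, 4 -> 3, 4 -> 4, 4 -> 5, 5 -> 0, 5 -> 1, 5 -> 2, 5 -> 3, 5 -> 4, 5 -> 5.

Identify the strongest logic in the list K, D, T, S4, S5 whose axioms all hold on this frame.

Serial (axiom D): yes — every world has a successor (e.g. 0 R 0).
Reflexive (axiom T): yes — every world is R-related to itself.
Transitive (axiom 4): no — 2 R 0 and 0 R 4, but not 2 R 4.
Euclidean (axiom 5): no — 0 R 2 and 0 R 4, but not 2 R 4.
So F validates K, D, T; S4 would additionally require R to be transitive. The strongest is T.

T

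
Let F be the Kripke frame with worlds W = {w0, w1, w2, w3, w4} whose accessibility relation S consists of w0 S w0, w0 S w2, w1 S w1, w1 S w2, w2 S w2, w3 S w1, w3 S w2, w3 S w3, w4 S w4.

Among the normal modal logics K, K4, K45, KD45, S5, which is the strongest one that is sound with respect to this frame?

Transitive (axiom 4): yes — every two-step S-path is closed by a direct edge.
Euclidean (axiom 5): no — w3 S w2 and w3 S w1, but not w2 S w1.
Serial (axiom D): yes — every world has a successor (e.g. w0 S w0).
Reflexive (axiom T): yes — every world is S-related to itself.
So F validates K, K4; K45 would additionally require S to be Euclidean. The strongest is K4.

K4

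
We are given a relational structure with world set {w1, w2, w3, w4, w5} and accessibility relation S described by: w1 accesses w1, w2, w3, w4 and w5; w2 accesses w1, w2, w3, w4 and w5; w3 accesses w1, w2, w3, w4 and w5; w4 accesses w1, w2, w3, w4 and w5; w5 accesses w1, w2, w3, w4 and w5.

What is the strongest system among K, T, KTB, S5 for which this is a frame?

Reflexive (axiom T): yes — every world is S-related to itself.
Symmetric (axiom B): yes — every pair in S has its reverse in S.
Euclidean (axiom 5): yes — any two successors of a common world are S-related.
So F validates K, T, KTB, S5. The strongest is S5.

S5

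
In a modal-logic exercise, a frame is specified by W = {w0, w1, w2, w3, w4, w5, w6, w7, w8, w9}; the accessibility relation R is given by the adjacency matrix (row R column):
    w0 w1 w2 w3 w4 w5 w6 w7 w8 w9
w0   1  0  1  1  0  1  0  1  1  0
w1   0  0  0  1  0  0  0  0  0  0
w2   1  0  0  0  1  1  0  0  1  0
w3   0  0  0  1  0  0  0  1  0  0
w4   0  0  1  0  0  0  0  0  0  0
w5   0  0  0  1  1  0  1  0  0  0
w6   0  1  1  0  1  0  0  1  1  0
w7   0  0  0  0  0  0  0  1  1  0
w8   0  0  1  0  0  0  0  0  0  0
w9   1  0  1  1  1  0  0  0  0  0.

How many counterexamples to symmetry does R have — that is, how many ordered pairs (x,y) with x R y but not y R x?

Enumerating: (w0,w3), (w0,w5), (w0,w7), (w0,w8), (w1,w3), (w2,w5), (w3,w7), (w5,w3), (w5,w4), (w5,w6), (w6,w1), (w6,w2), … and 8 more.
Total: 20.

20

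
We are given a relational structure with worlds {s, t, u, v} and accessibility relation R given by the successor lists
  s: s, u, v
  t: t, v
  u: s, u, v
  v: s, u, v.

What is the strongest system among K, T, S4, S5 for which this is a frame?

T

Reflexive (axiom T): yes — every world is R-related to itself.
Transitive (axiom 4): no — t R v and v R s, but not t R s.
Euclidean (axiom 5): no — t R v and t R t, but not v R t.
So F validates K, T; S4 would additionally require R to be transitive. The strongest is T.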